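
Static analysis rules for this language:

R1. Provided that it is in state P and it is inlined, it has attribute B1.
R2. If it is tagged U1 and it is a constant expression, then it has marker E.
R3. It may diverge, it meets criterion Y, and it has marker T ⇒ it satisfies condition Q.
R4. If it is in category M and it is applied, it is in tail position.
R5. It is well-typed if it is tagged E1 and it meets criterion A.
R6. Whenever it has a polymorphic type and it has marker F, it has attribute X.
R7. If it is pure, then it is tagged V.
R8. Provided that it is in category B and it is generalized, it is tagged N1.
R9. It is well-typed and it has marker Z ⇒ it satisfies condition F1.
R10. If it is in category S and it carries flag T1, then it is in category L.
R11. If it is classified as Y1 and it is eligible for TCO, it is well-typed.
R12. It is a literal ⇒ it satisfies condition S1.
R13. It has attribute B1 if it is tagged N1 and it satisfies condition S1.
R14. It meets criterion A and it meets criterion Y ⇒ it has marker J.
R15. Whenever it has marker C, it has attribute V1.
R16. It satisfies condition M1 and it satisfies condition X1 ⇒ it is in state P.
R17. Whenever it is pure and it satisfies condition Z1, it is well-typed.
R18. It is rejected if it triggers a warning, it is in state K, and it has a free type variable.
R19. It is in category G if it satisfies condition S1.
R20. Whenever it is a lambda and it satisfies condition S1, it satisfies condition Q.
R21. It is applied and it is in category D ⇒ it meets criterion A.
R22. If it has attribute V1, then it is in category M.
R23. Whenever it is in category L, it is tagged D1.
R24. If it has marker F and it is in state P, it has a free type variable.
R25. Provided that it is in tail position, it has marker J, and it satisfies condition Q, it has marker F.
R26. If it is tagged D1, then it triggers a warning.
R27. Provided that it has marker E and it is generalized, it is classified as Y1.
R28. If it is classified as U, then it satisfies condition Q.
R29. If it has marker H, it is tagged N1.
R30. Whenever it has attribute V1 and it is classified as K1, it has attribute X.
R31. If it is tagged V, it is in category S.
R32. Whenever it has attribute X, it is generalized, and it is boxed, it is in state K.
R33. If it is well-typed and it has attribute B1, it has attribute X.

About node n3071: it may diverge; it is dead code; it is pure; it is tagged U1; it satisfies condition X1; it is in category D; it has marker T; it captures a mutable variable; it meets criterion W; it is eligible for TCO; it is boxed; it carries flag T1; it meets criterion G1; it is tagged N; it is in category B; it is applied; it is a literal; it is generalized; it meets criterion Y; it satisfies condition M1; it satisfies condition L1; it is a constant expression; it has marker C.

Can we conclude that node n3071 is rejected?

By R2 (it is tagged U1, it is a constant expression): it has marker E.
By R3 (it may diverge, it meets criterion Y, it has marker T): it satisfies condition Q.
By R7 (it is pure): it is tagged V.
By R8 (it is in category B, it is generalized): it is tagged N1.
By R12 (it is a literal): it satisfies condition S1.
By R13 (it is tagged N1, it satisfies condition S1): it has attribute B1.
By R15 (it has marker C): it has attribute V1.
By R16 (it satisfies condition M1, it satisfies condition X1): it is in state P.
By R21 (it is applied, it is in category D): it meets criterion A.
By R22 (it has attribute V1): it is in category M.
By R27 (it has marker E, it is generalized): it is classified as Y1.
By R31 (it is tagged V): it is in category S.
By R4 (it is in category M, it is applied): it is in tail position.
By R10 (it is in category S, it carries flag T1): it is in category L.
By R11 (it is classified as Y1, it is eligible for TCO): it is well-typed.
By R14 (it meets criterion A, it meets criterion Y): it has marker J.
By R23 (it is in category L): it is tagged D1.
By R25 (it is in tail position, it has marker J, it satisfies condition Q): it has marker F.
By R26 (it is tagged D1): it triggers a warning.
By R33 (it is well-typed, it has attribute B1): it has attribute X.
By R24 (it has marker F, it is in state P): it has a free type variable.
By R32 (it has attribute X, it is generalized, it is boxed): it is in state K.
By R18 (it triggers a warning, it is in state K, it has a free type variable): it is rejected.

Yes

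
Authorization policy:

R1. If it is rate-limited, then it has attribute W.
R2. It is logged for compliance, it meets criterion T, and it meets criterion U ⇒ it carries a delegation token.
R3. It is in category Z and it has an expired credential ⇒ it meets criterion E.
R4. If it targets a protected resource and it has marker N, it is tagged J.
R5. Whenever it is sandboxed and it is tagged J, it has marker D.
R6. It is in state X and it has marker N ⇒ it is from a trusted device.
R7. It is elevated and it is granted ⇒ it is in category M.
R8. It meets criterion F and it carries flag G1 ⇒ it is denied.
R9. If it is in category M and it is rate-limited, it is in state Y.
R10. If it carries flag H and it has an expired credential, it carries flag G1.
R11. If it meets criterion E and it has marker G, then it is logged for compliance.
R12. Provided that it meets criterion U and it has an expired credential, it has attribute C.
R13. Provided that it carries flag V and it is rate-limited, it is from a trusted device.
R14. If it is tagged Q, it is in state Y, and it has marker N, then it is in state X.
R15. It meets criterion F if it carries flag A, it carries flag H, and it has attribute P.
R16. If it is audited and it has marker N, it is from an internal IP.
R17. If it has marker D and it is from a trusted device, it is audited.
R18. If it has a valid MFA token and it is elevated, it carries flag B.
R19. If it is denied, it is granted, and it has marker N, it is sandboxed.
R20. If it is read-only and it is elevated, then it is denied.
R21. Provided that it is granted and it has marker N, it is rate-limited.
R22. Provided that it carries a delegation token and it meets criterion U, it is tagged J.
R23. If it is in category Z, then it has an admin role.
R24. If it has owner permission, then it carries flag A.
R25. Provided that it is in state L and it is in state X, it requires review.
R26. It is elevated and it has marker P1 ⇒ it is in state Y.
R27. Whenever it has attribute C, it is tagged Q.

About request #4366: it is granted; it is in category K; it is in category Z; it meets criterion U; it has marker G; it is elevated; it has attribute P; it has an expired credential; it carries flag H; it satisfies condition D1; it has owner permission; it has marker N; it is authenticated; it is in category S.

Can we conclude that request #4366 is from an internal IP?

Forward chaining from the given facts derives: meets criterion E, is in category M, carries flag G1, is logged for compliance, has attribute C, is rate-limited, has an admin role, carries flag A, is tagged Q, has attribute W, is in state Y, is in state X, meets criterion F, is from a trusted device, is denied, is sandboxed.
The only rule concluding "it is from an internal IP" is R16, which needs "it is audited"; that is never established.

No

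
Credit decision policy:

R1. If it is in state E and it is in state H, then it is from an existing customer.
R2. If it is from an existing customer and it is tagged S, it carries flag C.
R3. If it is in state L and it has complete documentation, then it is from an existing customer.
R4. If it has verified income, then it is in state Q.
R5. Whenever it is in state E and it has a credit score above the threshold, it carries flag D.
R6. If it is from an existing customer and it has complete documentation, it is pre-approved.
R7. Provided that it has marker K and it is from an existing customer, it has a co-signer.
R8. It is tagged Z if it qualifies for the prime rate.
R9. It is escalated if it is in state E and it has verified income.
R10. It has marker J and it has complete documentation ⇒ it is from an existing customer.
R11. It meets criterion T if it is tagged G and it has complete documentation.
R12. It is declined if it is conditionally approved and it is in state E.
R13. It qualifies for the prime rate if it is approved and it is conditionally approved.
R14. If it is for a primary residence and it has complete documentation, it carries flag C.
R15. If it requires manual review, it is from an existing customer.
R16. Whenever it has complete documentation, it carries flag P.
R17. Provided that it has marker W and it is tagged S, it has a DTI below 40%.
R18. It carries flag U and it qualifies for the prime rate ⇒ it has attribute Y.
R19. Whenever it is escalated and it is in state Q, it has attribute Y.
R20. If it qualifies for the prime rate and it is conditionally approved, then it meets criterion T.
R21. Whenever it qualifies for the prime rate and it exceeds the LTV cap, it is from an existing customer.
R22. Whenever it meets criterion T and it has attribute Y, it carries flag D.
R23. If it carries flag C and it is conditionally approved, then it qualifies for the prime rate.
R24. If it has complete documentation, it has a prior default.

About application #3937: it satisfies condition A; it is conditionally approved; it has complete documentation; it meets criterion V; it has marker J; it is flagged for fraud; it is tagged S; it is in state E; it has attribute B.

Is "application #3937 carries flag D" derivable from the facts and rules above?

No

Forward chaining from the given facts derives: is from an existing customer, is declined, carries flag P, has a prior default, carries flag C, is pre-approved, qualifies for the prime rate, is tagged Z, meets criterion T.
Rules concluding "it carries flag D": R5 needs "it has a credit score above the threshold"; R22 needs "it has attribute Y" — none of these are established.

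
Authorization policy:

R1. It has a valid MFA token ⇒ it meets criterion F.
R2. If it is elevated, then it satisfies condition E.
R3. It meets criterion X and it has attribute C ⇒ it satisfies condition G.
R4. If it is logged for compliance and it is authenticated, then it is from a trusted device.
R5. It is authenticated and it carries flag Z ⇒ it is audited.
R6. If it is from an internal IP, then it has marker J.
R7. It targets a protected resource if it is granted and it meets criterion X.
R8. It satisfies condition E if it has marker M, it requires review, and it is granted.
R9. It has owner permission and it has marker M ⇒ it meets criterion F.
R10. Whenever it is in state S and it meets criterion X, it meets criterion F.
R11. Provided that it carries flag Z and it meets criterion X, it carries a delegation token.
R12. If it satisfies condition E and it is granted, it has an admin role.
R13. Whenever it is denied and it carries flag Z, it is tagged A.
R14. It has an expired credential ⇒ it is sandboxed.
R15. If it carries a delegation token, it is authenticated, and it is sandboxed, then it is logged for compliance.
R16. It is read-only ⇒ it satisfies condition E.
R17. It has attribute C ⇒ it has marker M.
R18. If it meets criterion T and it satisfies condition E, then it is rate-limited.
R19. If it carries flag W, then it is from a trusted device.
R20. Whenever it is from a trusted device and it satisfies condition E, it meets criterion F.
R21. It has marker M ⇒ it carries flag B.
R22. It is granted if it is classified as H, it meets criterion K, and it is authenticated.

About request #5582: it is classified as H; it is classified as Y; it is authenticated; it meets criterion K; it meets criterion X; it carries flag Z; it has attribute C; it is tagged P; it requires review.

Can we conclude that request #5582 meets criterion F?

Forward chaining from the given facts derives: satisfies condition G, is audited, carries a delegation token, has marker M, carries flag B, is granted, targets a protected resource, satisfies condition E, has an admin role.
Rules concluding "it meets criterion F": R1 needs "it has a valid MFA token"; R9 needs "it has owner permission"; R10 needs "it is in state S"; R20 needs "it is from a trusted device" — none of these are established.

No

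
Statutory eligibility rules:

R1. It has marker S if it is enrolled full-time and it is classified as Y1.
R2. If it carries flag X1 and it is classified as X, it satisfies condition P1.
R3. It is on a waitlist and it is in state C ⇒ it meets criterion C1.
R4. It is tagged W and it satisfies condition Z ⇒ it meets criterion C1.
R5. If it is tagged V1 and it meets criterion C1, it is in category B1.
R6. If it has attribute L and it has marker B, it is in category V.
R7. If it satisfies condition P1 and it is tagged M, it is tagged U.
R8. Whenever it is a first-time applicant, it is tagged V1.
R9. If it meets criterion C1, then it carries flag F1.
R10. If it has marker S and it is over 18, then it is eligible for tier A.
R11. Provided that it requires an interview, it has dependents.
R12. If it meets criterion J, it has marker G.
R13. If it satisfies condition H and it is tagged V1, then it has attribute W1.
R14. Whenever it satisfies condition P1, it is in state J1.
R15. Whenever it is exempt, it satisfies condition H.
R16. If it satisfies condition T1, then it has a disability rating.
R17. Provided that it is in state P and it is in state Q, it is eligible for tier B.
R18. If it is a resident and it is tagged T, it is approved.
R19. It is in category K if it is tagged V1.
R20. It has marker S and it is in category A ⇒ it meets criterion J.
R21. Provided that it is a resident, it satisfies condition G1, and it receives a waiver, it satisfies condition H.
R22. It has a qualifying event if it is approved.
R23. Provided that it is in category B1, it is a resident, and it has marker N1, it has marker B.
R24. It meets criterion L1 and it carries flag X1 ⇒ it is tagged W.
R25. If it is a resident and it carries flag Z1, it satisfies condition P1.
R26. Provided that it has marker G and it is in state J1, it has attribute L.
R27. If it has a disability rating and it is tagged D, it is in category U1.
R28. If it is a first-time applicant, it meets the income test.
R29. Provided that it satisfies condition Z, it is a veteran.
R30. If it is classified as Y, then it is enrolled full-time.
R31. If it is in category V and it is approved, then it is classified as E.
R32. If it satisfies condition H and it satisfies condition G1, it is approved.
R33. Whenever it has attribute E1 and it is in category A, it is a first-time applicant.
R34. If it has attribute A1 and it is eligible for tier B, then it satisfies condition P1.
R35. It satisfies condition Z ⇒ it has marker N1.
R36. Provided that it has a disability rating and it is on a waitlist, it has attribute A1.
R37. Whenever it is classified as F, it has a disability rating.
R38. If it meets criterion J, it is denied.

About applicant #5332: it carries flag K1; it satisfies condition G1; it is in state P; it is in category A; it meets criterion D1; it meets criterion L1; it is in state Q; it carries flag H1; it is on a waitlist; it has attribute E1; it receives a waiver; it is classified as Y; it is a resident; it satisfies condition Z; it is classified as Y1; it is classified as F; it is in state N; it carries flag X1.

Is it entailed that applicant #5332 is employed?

Forward chaining from the given facts derives: is eligible for tier B, satisfies condition H, is tagged W, is a veteran, is enrolled full-time, is approved, is a first-time applicant, has marker N1, has a disability rating, has marker S, meets criterion C1, is tagged V1, carries flag F1, has attribute W1, is in category K, meets criterion J, has a qualifying event, meets the income test, has attribute A1, is denied, is in category B1, has marker G, has marker B, satisfies condition P1, is in state J1, has attribute L, is in category V, is classified as E.
No rule has "it is employed" as its conclusion, and it is not among the given facts.

No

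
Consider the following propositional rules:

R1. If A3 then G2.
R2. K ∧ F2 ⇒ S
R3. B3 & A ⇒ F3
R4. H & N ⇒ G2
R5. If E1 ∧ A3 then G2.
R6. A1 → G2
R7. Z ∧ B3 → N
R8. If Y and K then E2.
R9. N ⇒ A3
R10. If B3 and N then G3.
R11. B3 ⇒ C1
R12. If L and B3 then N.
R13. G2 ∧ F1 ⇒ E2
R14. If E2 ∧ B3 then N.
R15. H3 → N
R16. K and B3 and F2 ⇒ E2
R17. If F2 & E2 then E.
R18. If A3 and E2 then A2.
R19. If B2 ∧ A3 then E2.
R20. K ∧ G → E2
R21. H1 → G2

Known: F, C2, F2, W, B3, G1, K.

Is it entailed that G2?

E2  (by R16: K, B3, F2)
N  (by R14: E2, B3)
A3  (by R9: N)
G2  (by R1: A3)

Yes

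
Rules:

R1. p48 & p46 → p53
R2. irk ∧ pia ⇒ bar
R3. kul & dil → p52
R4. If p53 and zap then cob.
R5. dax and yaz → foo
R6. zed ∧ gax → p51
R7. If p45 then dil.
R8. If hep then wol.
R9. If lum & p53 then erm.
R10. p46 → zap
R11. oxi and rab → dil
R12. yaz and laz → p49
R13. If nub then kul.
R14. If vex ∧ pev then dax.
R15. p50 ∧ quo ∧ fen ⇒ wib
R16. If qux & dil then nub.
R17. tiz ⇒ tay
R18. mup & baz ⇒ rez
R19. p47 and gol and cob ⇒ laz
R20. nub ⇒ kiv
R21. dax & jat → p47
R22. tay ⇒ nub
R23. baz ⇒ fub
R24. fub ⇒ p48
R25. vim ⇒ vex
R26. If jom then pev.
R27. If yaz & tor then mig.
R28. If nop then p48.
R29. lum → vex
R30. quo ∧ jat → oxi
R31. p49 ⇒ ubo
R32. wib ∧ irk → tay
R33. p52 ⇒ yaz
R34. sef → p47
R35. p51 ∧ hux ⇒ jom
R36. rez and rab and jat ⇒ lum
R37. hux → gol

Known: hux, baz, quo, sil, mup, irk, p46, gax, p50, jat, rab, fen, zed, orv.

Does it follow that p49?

Yes

p51  (by R6: zed, gax)
zap  (by R10: p46)
wib  (by R15: p50, quo, fen)
rez  (by R18: mup, baz)
fub  (by R23: baz)
p48  (by R24: fub)
oxi  (by R30: quo, jat)
tay  (by R32: wib, irk)
jom  (by R35: p51, hux)
lum  (by R36: rez, rab, jat)
gol  (by R37: hux)
p53  (by R1: p48, p46)
cob  (by R4: p53, zap)
dil  (by R11: oxi, rab)
nub  (by R22: tay)
pev  (by R26: jom)
vex  (by R29: lum)
kul  (by R13: nub)
dax  (by R14: vex, pev)
p47  (by R21: dax, jat)
p52  (by R3: kul, dil)
laz  (by R19: p47, gol, cob)
yaz  (by R33: p52)
p49  (by R12: yaz, laz)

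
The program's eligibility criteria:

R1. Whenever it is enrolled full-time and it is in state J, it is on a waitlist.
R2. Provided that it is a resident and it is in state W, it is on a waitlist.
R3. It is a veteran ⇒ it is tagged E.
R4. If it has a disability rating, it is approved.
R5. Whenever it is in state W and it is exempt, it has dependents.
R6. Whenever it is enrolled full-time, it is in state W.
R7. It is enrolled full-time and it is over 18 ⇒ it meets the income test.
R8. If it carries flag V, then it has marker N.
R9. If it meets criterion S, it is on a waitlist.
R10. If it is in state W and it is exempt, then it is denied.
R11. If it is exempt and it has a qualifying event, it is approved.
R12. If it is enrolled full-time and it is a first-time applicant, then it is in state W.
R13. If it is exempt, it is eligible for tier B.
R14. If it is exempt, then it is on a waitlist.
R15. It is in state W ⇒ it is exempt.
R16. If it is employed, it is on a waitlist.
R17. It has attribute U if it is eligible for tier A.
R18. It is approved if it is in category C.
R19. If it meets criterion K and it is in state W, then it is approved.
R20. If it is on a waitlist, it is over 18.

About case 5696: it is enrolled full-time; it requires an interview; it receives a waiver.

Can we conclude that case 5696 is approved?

No

Forward chaining from the given facts derives: is in state W, is exempt, has dependents, is denied, is eligible for tier B, is on a waitlist, is over 18, meets the income test.
Rules concluding "it is approved": R4 needs "it has a disability rating"; R11 needs "it has a qualifying event"; R18 needs "it is in category C"; R19 needs "it meets criterion K" — none of these are established.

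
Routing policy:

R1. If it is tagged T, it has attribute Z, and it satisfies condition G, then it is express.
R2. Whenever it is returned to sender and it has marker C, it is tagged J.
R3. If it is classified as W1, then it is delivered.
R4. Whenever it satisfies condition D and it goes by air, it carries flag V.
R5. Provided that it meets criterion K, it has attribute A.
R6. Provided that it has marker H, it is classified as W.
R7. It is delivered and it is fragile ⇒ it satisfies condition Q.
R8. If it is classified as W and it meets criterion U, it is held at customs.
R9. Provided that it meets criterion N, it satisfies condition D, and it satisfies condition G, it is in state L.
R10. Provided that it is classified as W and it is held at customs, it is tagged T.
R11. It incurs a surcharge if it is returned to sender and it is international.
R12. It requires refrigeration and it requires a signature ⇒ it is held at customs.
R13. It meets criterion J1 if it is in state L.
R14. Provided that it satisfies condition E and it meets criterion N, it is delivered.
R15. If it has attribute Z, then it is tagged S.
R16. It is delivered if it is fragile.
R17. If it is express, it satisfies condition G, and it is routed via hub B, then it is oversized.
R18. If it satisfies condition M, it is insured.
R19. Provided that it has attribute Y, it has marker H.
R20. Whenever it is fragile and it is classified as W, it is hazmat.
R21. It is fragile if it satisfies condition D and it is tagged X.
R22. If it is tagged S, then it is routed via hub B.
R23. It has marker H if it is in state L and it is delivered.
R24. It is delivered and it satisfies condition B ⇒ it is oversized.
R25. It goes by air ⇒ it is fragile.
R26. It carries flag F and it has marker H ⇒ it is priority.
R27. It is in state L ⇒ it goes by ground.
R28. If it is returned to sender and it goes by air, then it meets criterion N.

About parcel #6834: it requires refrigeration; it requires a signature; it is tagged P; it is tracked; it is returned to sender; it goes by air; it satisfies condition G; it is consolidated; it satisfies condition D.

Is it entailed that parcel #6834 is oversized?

Forward chaining from the given facts derives: carries flag V, is held at customs, is fragile, meets criterion N, is in state L, meets criterion J1, is delivered, has marker H, goes by ground, is classified as W, satisfies condition Q, is tagged T, is hazmat.
Rules concluding "it is oversized": R17 needs "it is express"; R24 needs "it satisfies condition B" — none of these are established.

No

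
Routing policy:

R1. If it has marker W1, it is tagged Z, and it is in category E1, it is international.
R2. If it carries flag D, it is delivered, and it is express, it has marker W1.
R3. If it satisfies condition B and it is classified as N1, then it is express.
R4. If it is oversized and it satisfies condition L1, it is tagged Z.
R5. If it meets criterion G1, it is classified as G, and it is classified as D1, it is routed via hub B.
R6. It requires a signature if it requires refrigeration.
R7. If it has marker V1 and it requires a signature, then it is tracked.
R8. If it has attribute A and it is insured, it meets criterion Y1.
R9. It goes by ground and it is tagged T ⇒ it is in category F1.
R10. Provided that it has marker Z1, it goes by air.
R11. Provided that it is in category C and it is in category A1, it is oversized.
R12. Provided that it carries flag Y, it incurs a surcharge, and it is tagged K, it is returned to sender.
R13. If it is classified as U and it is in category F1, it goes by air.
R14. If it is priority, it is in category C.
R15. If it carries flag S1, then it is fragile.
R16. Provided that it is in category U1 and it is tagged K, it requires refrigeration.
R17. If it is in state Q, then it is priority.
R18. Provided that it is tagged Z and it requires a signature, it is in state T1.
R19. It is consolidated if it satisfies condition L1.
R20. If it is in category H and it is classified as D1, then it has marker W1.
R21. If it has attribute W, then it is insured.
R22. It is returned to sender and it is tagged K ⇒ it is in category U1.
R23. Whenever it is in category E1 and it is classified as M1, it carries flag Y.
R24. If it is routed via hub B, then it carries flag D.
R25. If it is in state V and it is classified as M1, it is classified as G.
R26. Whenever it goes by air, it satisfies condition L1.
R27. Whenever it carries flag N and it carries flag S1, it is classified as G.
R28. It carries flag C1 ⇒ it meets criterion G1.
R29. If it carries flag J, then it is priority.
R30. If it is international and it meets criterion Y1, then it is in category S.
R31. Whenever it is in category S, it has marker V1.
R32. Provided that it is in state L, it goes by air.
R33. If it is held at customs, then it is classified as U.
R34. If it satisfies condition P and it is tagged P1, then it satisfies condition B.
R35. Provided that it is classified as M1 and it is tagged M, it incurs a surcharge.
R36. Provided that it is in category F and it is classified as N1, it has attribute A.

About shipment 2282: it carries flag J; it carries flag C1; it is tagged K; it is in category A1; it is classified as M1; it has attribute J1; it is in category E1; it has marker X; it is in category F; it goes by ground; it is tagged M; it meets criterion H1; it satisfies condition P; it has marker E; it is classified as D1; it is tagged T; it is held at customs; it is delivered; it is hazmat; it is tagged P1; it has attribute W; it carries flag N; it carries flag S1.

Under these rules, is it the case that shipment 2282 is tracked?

Forward chaining from the given facts derives: is in category F1, is fragile, is insured, carries flag Y, is classified as G, meets criterion G1, is priority, is classified as U, satisfies condition B, incurs a surcharge, is routed via hub B, is returned to sender, goes by air, is in category C, is in category U1, carries flag D, satisfies condition L1, is oversized, requires refrigeration, is consolidated, is tagged Z, requires a signature, is in state T1.
The only rule concluding "it is tracked" is R7, which needs "it has marker V1"; that is never established.

No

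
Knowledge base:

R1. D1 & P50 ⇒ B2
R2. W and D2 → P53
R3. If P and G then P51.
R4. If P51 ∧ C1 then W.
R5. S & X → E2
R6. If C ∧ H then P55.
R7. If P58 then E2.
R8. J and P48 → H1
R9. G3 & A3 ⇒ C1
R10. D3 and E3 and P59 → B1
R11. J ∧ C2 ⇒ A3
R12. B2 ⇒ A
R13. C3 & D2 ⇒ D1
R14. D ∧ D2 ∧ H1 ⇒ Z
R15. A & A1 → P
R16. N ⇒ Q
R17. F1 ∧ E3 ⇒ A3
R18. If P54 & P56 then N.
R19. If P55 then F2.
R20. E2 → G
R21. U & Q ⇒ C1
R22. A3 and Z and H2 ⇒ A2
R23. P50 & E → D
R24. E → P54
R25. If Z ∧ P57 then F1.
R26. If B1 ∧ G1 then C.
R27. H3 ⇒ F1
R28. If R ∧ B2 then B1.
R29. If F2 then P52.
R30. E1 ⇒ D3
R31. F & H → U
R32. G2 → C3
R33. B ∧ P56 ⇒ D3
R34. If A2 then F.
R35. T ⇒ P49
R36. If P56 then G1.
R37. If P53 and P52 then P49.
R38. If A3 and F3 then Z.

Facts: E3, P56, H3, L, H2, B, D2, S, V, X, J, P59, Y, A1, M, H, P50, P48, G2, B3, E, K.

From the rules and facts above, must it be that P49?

E2  (by R5: S, X)
H1  (by R8: J, P48)
G  (by R20: E2)
D  (by R23: P50, E)
P54  (by R24: E)
F1  (by R27: H3)
C3  (by R32: G2)
D3  (by R33: B, P56)
G1  (by R36: P56)
B1  (by R10: D3, E3, P59)
D1  (by R13: C3, D2)
Z  (by R14: D, D2, H1)
A3  (by R17: F1, E3)
N  (by R18: P54, P56)
A2  (by R22: A3, Z, H2)
C  (by R26: B1, G1)
F  (by R34: A2)
B2  (by R1: D1, P50)
P55  (by R6: C, H)
A  (by R12: B2)
P  (by R15: A, A1)
Q  (by R16: N)
F2  (by R19: P55)
P52  (by R29: F2)
U  (by R31: F, H)
P51  (by R3: P, G)
C1  (by R21: U, Q)
W  (by R4: P51, C1)
P53  (by R2: W, D2)
P49  (by R37: P53, P52)

Yes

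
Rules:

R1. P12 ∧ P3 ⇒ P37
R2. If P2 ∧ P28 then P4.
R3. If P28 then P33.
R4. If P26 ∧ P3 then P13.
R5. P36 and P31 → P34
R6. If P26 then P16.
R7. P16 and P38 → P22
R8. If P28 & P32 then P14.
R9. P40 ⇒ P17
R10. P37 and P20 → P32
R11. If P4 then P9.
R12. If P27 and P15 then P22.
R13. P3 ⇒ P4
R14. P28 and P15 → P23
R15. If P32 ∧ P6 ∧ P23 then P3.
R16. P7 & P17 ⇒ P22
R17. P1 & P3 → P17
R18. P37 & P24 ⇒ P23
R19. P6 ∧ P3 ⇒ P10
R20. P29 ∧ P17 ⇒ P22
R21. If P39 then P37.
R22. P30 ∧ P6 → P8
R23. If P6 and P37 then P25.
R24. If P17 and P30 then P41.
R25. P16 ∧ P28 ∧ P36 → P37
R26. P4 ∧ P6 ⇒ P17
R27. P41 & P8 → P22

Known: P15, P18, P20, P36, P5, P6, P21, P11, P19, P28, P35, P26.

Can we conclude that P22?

No

Forward chaining from the given facts derives: P33, P16, P23, P37, P32, P3, P10, P25, P13, P14, P4, P17, P9.
Rules concluding P22: R7 needs P38; R12 needs P27; R16 needs P7; R20 needs P29; R27 needs P41 — none of these are established.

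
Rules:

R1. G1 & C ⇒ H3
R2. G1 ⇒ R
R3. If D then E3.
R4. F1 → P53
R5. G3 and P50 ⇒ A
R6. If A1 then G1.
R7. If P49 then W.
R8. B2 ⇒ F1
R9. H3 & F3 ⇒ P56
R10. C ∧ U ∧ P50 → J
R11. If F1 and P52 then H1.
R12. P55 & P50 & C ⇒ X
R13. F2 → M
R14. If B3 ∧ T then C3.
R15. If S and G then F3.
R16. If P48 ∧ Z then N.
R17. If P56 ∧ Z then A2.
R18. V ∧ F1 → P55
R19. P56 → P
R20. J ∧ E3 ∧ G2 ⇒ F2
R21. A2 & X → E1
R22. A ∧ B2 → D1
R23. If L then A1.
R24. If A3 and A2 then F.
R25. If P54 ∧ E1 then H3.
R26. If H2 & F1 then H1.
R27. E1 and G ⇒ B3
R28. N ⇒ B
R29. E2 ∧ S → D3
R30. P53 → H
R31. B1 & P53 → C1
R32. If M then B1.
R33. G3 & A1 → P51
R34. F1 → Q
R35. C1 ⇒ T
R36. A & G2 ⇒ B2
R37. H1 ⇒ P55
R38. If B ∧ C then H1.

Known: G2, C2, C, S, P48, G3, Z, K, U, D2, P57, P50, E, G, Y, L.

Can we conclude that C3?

No

Forward chaining from the given facts derives: A, J, F3, N, A1, B, P51, B2, H1, G1, F1, D1, Q, P55, H3, R, P53, P56, X, A2, P, E1, B3, H.
The only rule concluding C3 is R14, which needs T; that is never established.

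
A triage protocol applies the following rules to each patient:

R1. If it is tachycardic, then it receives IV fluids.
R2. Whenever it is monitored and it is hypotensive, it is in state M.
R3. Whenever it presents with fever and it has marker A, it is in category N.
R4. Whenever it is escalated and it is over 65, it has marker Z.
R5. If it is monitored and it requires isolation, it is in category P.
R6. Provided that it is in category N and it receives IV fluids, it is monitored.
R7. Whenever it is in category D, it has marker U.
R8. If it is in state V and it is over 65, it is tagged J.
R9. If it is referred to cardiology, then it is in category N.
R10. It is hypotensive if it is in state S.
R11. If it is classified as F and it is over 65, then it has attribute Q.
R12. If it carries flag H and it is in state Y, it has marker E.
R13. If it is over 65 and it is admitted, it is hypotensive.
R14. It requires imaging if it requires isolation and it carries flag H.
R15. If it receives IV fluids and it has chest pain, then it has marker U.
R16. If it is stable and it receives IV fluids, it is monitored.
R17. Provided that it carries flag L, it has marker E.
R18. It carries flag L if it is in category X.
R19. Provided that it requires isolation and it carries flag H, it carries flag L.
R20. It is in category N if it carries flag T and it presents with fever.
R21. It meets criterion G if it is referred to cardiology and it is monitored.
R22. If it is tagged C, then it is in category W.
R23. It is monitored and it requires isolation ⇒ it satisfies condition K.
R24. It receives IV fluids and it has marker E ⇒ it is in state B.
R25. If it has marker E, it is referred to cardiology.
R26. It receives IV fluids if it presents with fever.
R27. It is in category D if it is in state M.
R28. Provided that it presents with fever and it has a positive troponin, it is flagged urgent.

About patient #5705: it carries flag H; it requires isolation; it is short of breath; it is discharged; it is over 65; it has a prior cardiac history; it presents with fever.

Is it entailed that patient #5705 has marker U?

No

Forward chaining from the given facts derives: requires imaging, carries flag L, receives IV fluids, has marker E, is in state B, is referred to cardiology, is in category N, is monitored, meets criterion G, satisfies condition K, is in category P.
Rules concluding "it has marker U": R7 needs "it is in category D"; R15 needs "it has chest pain" — none of these are established.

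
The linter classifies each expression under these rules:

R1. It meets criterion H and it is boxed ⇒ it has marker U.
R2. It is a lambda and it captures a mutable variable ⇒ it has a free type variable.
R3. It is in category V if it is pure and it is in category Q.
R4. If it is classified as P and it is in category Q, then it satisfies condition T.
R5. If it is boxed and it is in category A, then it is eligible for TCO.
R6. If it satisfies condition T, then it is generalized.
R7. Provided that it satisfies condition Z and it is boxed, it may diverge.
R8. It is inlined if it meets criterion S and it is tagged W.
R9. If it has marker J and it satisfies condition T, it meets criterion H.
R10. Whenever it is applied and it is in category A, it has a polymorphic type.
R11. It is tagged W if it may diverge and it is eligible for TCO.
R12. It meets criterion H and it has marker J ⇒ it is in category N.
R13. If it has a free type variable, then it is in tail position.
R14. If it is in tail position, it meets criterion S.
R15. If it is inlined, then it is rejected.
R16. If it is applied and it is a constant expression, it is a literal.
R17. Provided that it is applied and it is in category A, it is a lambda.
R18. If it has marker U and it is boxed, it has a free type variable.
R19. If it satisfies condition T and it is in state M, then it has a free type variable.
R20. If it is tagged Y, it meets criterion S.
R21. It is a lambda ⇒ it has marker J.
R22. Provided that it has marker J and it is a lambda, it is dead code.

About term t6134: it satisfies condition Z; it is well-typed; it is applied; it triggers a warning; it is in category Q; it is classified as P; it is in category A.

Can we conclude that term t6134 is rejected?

Forward chaining from the given facts derives: satisfies condition T, is generalized, has a polymorphic type, is a lambda, has marker J, is dead code, meets criterion H, is in category N.
The only rule concluding "it is rejected" is R15, which needs "it is inlined"; that is never established.

No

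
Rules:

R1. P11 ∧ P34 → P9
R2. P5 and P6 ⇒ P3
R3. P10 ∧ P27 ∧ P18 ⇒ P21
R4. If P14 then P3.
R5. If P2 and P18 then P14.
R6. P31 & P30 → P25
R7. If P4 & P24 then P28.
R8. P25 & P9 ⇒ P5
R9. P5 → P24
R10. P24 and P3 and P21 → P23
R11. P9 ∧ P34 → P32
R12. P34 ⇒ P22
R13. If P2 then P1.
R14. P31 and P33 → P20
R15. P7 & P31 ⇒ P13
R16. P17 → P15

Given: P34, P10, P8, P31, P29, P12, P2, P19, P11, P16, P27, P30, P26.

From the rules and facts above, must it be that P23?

No

Forward chaining from the given facts derives: P9, P25, P5, P24, P32, P22, P1.
The only rule concluding P23 is R10, which needs P3; that is never established.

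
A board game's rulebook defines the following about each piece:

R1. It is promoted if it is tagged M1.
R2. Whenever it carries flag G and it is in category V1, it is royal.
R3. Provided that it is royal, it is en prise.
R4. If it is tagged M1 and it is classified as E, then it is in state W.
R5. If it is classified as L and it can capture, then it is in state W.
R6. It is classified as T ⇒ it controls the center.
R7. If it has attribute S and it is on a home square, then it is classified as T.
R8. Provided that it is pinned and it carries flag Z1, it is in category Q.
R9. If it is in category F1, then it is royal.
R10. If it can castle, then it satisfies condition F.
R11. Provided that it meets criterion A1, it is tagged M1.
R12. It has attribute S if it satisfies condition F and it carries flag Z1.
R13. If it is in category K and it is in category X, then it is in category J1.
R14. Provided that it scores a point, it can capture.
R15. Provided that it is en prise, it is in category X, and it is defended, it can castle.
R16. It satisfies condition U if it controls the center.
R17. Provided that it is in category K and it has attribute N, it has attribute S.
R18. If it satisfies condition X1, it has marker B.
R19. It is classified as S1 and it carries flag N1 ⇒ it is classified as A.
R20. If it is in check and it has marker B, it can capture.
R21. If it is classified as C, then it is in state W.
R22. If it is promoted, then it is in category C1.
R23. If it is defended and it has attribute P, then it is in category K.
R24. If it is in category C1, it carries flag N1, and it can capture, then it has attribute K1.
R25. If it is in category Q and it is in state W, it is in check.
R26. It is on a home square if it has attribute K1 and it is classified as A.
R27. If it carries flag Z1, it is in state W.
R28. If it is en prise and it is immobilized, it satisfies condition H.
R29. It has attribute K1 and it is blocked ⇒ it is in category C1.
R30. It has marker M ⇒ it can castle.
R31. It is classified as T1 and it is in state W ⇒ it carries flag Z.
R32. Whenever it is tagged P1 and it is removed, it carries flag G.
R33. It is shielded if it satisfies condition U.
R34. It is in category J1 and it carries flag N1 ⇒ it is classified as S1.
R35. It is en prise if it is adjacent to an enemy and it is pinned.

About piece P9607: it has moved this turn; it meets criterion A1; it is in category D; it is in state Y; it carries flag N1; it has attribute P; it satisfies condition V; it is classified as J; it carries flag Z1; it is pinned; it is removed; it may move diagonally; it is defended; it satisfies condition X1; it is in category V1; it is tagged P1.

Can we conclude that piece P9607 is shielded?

Forward chaining from the given facts derives: is in category Q, is tagged M1, has marker B, is in category K, is in state W, carries flag G, is promoted, is royal, is en prise, is in category C1, is in check, can capture, has attribute K1.
The only rule concluding "it is shielded" is R33, which needs "it satisfies condition U"; that is never established.

No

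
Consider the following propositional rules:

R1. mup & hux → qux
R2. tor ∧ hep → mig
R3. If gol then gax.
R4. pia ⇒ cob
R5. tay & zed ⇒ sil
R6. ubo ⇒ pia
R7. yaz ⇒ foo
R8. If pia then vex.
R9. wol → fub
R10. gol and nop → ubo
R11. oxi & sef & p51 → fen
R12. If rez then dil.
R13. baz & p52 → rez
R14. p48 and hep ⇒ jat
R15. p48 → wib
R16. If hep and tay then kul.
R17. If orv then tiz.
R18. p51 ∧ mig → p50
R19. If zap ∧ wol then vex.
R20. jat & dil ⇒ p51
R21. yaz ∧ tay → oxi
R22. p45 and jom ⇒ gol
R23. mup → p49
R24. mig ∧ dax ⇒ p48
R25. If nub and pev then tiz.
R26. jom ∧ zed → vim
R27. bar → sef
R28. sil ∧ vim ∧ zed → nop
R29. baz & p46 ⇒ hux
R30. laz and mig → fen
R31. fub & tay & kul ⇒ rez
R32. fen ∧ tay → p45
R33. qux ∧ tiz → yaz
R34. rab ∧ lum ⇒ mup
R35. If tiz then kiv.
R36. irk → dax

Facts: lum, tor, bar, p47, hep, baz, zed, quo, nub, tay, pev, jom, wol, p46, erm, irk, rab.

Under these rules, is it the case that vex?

Yes

mig  (by R2: tor, hep)
sil  (by R5: tay, zed)
fub  (by R9: wol)
kul  (by R16: hep, tay)
tiz  (by R25: nub, pev)
vim  (by R26: jom, zed)
sef  (by R27: bar)
nop  (by R28: sil, vim, zed)
hux  (by R29: baz, p46)
rez  (by R31: fub, tay, kul)
mup  (by R34: rab, lum)
dax  (by R36: irk)
qux  (by R1: mup, hux)
dil  (by R12: rez)
p48  (by R24: mig, dax)
yaz  (by R33: qux, tiz)
jat  (by R14: p48, hep)
p51  (by R20: jat, dil)
oxi  (by R21: yaz, tay)
fen  (by R11: oxi, sef, p51)
p45  (by R32: fen, tay)
gol  (by R22: p45, jom)
ubo  (by R10: gol, nop)
pia  (by R6: ubo)
vex  (by R8: pia)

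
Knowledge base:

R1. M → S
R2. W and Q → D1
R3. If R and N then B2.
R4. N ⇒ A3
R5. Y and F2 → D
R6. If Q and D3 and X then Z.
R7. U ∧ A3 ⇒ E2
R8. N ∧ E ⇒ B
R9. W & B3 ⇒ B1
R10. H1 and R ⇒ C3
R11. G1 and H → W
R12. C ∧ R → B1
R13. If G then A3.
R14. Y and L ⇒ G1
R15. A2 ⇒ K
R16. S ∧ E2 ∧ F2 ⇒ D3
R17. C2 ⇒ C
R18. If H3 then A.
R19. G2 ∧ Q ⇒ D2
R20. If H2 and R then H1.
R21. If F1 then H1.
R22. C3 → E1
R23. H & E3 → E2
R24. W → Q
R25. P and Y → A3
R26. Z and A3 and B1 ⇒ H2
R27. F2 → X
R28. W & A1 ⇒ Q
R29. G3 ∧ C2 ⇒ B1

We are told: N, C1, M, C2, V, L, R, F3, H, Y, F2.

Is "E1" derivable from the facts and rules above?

Forward chaining from the given facts derives: S, B2, A3, D, G1, C, X, W, B1, Q, D1.
The only rule concluding E1 is R22, which needs C3; that is never established.

No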